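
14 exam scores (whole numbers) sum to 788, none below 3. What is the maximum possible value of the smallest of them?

56

The average is 788/14 < 57, so some value is ≤ 56.
Equality holds with 10 values of 56 and 4 values of 57.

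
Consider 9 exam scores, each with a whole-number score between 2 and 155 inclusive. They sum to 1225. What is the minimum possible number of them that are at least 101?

Each value short of 101 is at most 100, costing at least 155 − 100 = 55 against the maximum total of 1395.
We can afford to lose at most 1395 − 1225 = 170, so at most ⌊170/55⌋ = 3 fall short, and at least 6 are ≥ 101.
Exactly 6 works: 6 values at 155 and 3 at 100 total 1230; lower one of the high values by 5 (still ≥ 101) to hit 1225.

6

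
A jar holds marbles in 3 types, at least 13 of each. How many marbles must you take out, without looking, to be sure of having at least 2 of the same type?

You could draw 1 of every type without reaching 2 of any — 3 in all.
One more forces 2 of some type, so 3 + 1 = 4.

4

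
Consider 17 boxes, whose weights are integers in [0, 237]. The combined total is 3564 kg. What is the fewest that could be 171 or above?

Each value short of 171 is at most 170, costing at least 237 − 170 = 67 against the maximum total of 4029.
We can afford to lose at most 4029 − 3564 = 465, so at most ⌊465/67⌋ = 6 fall short, and at least 11 are ≥ 171.
Exactly 11 works: 11 values at 237 and 6 at 170 total 3627; lower one of the high values by 63 (still ≥ 171) to hit 3564.

11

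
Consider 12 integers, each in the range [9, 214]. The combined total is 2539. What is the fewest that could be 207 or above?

9

Suppose at most 12 − j of them reach 207; then j values are ≤ 206 and the rest ≤ 214.
The total is then ≤ 206·j + 214·(12 − j) = 2568 − 8j. For this to be ≥ 2539 we need j ≤ 3, so at least 12 − 3 = 9 must reach 207.
Exactly 9 works: 9 values at 214 and 3 at 206 total 2544; lower one of the high values by 5 (still ≥ 207) to hit 2539.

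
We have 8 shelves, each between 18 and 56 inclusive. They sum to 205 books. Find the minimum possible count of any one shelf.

18

Minimizing one value means maximizing the remaining 7.
The other 7 can take up 7 × 56 = 392 ≥ 205 − 18, so one shelf can sit at its floor of 18.
Achievable: one at 18 and the other 7 totalling 187, which fits since 7 × 18 ≤ 187 ≤ 7 × 56.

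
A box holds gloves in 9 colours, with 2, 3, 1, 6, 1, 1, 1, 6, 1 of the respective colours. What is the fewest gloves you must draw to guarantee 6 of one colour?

In the worst case you take as many as possible of each colour without reaching 6: 2 + 3 + 1 + 5 + 1 + 1 + 1 + 5 + 1 = 20.
The next one must give 6 of some colour, so 20 + 1 = 21.

21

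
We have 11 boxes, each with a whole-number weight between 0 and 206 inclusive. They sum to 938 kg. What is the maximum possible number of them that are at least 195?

Suppose k of them are at least 195. Those contribute at least 195 each and the other 11 − k at least 0 each.
So the total is at least 195k + 0(11 − k) = 0 + 195k. This must be ≤ 938, giving k ≤ 4.
k = 4 is achieved by 4 values at 195 and 7 at 0, total 780; add 158 to one value (staying below 195) to reach 938.

4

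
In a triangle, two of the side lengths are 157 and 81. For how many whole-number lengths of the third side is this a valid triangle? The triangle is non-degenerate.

161

The triangle inequality gives |157 − 81| < c < 157 + 81, i.e. 76 < c < 238.
So c can be any integer from 77 to 237: 161 values.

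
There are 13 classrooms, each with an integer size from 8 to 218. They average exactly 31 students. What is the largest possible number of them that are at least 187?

The total is 13 × 31 = 403.
If k of the values are ≥ 187, the total is ≥ 187k + 8(13 − k).
Setting 187k + 8(13 − k) ≤ 403 gives 179k ≤ 299, so k ≤ 1.
k = 1 is achieved by 1 value at 187 and 12 at 8, total 283; add 120 to one value (staying below 187) to reach 403.

1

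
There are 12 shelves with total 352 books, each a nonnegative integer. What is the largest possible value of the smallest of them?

29

The average is 352/12 < 30, so some value is ≤ 29.
Achievable: 8 of them at 29 and 4 at 30 total 352.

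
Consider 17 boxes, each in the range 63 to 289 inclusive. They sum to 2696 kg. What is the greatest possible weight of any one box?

289

To make one box as large as possible, make the other 16 as small as possible.
The other 16 contribute at least 16 × 63 = 1008, leaving at most 2696 − 1008 = 1688.
But each box is capped at 289, so the maximum is 289.
Achievable: one at 289 and the other 16 totalling 2407, which fits since 16 × 63 ≤ 2407 ≤ 16 × 289.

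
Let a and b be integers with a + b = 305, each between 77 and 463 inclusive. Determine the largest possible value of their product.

For a fixed sum, the product ab is largest when a and b are as close as possible.
Taking a = 152 and b = 153 (both in [77, 463]) gives ab = 23256.

23256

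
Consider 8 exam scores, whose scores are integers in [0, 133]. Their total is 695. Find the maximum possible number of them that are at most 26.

Each value at 26 or below falls at least 133 − 26 = 107 short of the ceiling 133.
The ceiling total is 8 × 133 = 1064, and we need 695, so at most ⌊(1064 − 695)/107⌋ = 3 can be that low.
k = 3 is achieved by 3 values at 26 and 5 at 133, total 743; lower one of the 133's by 48 (still > 26) to reach 695.

3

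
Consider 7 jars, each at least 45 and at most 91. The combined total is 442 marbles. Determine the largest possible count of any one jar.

91

To make one jar as large as possible, make the other 6 as small as possible.
The other 6 contribute at least 6 × 45 = 270, leaving at most 442 − 270 = 172.
But each jar is capped at 91, so the maximum is 91.
Achievable: one at 91 and the other 6 totalling 351, which fits since 6 × 45 ≤ 351 ≤ 6 × 91.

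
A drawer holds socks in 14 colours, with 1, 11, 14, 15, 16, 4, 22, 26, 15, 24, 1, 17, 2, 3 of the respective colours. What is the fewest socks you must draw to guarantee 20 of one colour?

In the worst case you take as many as possible of each colour without reaching 20: 1 + 11 + 14 + 15 + 16 + 4 + 19 + 19 + 15 + 19 + 1 + 17 + 2 + 3 = 156.
The next one must give 20 of some colour, so 156 + 1 = 157.

157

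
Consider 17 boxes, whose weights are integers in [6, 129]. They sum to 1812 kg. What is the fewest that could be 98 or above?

Each value short of 98 is at most 97, costing at least 129 − 97 = 32 against the maximum total of 2193.
We can afford to lose at most 2193 − 1812 = 381, so at most ⌊381/32⌋ = 11 fall short, and at least 6 are ≥ 98.
Exactly 6 works: 6 values at 129 and 11 at 97 total 1841; lower one of the high values by 29 (still ≥ 98) to hit 1812.

6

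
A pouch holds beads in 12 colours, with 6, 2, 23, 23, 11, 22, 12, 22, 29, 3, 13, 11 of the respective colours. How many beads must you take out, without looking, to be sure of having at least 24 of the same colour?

In the worst case you take as many as possible of each colour without reaching 24: 6 + 2 + 23 + 23 + 11 + 22 + 12 + 22 + 23 + 3 + 13 + 11 = 171.
The next one must give 24 of some colour, so 171 + 1 = 172.

172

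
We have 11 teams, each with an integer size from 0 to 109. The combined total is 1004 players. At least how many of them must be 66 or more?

Each value short of 66 is at most 65, costing at least 109 − 65 = 44 against the maximum total of 1199.
We can afford to lose at most 1199 − 1004 = 195, so at most ⌊195/44⌋ = 4 fall short, and at least 7 are ≥ 66.
Exactly 7 works: 7 values at 109 and 4 at 65 total 1023; lower one of the high values by 19 (still ≥ 66) to hit 1004.

7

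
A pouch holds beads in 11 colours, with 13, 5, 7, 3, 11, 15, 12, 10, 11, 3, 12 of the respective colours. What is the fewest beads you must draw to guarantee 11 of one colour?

In the worst case you take as many as possible of each colour without reaching 11: 10 + 5 + 7 + 3 + 10 + 10 + 10 + 10 + 10 + 3 + 10 = 88.
The next one must give 11 of some colour, so 88 + 1 = 89.

89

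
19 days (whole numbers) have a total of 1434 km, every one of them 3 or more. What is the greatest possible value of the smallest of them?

75

The 19 values sum to 1434, so their minimum is at most ⌊1434/19⌋ = 75.
Achievable: 10 of them at 75 and 9 at 76 total 1434.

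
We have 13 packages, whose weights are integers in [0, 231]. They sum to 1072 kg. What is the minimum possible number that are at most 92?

2

Each value above 92 is at least 93, contributing at least 93 − 0 = 93 above the floor 0.
The sum exceeds the floor total 0 by 1072, so at most ⌊1072/93⌋ = 11 exceed 92, and at least 2 are ≤ 92.
Exactly 2 works: 2 values at 0 and 11 at 93 total 1023; raise one of the low values by 49 (still ≤ 92) to hit 1072.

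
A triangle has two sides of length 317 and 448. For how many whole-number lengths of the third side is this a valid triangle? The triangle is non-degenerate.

633

The triangle inequality gives |317 − 448| < c < 317 + 448, i.e. 131 < c < 765.
So c can be any integer from 132 to 764: 633 values.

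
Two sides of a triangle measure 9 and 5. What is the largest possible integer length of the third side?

The third side must be less than 9 + 5 = 14.
The largest integer below 14 is 13.

13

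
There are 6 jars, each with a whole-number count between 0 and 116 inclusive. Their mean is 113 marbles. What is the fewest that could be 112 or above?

3

The total is 6 × 113 = 678.
If only k of them are at least 112, the other 6 − k are at most 111, so the total is at most k·116 + (6 − k)·111.
This must reach 678, so k·116 + (6 − k)·111 ≥ 678, giving k ≥ 3.
Exactly 3 works: 3 values at 116 and 3 at 111 total 681; lower one of the high values by 3 (still ≥ 112) to hit 678.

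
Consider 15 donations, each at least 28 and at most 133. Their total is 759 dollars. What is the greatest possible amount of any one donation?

Maximizing one value means minimizing the remaining 14.
The other 14 contribute at least 14 × 28 = 392, leaving at most 759 − 392 = 367.
But each donation is capped at 133, so the maximum is 133.
Achievable: one at 133 and the other 14 totalling 626, which fits since 14 × 28 ≤ 626 ≤ 14 × 133.

133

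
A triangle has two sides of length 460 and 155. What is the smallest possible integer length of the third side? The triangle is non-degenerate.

The third side must exceed |460 − 155| = 305.
The smallest integer above 305 is 306.

306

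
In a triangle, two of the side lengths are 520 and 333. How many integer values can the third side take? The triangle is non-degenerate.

The triangle inequality gives |520 − 333| < c < 520 + 333, i.e. 187 < c < 853.
So c can be any integer from 188 to 852: 665 values.

665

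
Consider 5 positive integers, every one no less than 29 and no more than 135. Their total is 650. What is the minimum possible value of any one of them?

110

To make one integer as small as possible, make the other 4 as large as possible.
The other 4 contribute at most 4 × 135 = 540, leaving at least 650 − 540 = 110.
Since 110 ≥ 29, this is achievable: one at 110 and 4 at 135.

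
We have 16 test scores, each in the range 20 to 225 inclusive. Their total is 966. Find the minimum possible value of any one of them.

20

Minimizing one value means maximizing the remaining 15.
The other 15 can take up 15 × 225 = 3375 ≥ 966 − 20, so one score can sit at its floor of 20.
Achievable: one at 20 and the other 15 totalling 946, which fits since 15 × 20 ≤ 946 ≤ 15 × 225.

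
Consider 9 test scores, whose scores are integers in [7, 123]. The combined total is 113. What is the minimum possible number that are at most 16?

4

If only k of them are at most 16, the other 9 − k are at least 17, so the total is at least (9 − k)·17 + k·7.
This is ≤ 113, so (9 − k)·17 + 7k ≤ 113, which gives k ≥ 4.
Exactly 4 works: 4 values at 7 and 5 at 17 total 113.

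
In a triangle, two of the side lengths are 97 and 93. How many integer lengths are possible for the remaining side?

185

The triangle inequality gives |97 − 93| < c < 97 + 93, i.e. 4 < c < 190.
So c can be any integer from 5 to 189: 185 values.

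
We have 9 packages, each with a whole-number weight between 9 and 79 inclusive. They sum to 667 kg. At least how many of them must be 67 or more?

Each value short of 67 is at most 66, costing at least 79 − 66 = 13 against the maximum total of 711.
We can afford to lose at most 711 − 667 = 44, so at most ⌊44/13⌋ = 3 fall short, and at least 6 are ≥ 67.
Exactly 6 works: 6 values at 79 and 3 at 66 total 672; lower one of the high values by 5 (still ≥ 67) to hit 667.

6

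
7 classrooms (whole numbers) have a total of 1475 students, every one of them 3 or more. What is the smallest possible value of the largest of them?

211

Some value must be at least ⌈1475/7⌉ = 211, since 7 × 210 = 1470 < 1475.
Achievable: 5 of them at 211 and 2 at 210 total 1475.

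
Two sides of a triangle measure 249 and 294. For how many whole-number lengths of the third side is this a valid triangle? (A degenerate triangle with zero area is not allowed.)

497

The triangle inequality gives |249 − 294| < c < 249 + 294, i.e. 45 < c < 543.
So c can be any integer from 46 to 542: 497 values.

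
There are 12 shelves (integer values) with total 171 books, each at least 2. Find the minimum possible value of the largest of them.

The 12 values sum to 171, so their maximum is at least ⌈171/12⌉ = 15.
Equality holds with 3 values of 15 and 9 values of 14.

15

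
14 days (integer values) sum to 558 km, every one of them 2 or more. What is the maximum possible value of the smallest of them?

39

The 14 values sum to 558, so their minimum is at most ⌊558/14⌋ = 39.
Taking 2 copies of 39 and 12 copies of 40 gives exactly 558, so 39 is attained.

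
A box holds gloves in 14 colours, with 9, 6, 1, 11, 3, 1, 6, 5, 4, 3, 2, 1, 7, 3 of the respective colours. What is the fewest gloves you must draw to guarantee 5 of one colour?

In the worst case you take as many as possible of each colour without reaching 5: 4 + 4 + 1 + 4 + 3 + 1 + 4 + 4 + 4 + 3 + 2 + 1 + 4 + 3 = 42.
The next one must give 5 of some colour, so 42 + 1 = 43.

43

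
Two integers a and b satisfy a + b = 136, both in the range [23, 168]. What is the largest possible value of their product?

With a + b fixed, ab peaks when the two are closest together.
Taking a = 68 and b = 68 (both in [23, 168]) gives ab = 4624.

4624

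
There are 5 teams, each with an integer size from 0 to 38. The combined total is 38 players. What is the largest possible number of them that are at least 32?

If k of the values are ≥ 32, the total is ≥ 32k + 0(5 − k).
Setting 32k + 0(5 − k) ≤ 38 gives 32k ≤ 38, so k ≤ 1.
k = 1 is achieved by 1 value at 32 and 4 at 0, total 32; add 6 to one value (staying below 32) to reach 38.

1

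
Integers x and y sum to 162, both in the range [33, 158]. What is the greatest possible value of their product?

With x + y fixed, xy peaks when the two are closest together.
Taking x = 81 and y = 81 (both in [33, 158]) gives xy = 6561.

6561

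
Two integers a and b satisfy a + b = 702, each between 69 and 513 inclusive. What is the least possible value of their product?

For a fixed sum, ab is smallest when a and b are as far apart as possible.
At the endpoint a = 189, b = 702 − 189 = 513, so ab = 189 × 513 = 96957.

96957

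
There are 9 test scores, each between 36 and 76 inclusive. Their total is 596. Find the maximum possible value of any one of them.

To make one score as large as possible, make the other 8 as small as possible.
The other 8 contribute at least 8 × 36 = 288, leaving at most 596 − 288 = 308.
But each score is capped at 76, so the maximum is 76.
Achievable: one at 76 and the other 8 totalling 520, which fits since 8 × 36 ≤ 520 ≤ 8 × 76.

76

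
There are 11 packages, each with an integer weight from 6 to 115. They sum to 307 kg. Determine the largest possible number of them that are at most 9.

9

Suppose k of them are at most 9. Those contribute at most 9 each and the rest at most 115 each.
So the total is at most 9k + 115(11 − k) = 1265 − 106k. This must still be ≥ 307, so k ≤ 9.
k = 9 is achieved by 9 values at 9 and 2 at 115, total 311; lower one of the 115's by 4 (still > 9) to reach 307.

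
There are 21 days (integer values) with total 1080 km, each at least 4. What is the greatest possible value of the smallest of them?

The 21 values sum to 1080, so their minimum is at most ⌊1080/21⌋ = 51.
Achievable: 12 of them at 51 and 9 at 52 total 1080.

51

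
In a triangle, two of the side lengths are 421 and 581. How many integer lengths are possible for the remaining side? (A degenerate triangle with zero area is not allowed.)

841

The triangle inequality gives |421 − 581| < c < 421 + 581, i.e. 160 < c < 1002.
So c can be any integer from 161 to 1001: 841 values.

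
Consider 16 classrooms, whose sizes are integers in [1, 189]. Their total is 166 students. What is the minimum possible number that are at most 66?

14

Let j be the number exceeding 66. Then the total is ≥ 67·j + 1·(16 − j) = 16 + 66j.
So 66j ≤ 150 and j ≤ 2; hence at least 16 − 2 = 14 are ≤ 66.
Exactly 14 works: 14 values at 1 and 2 at 67 total 148; raise one of the low values by 18 (still ≤ 66) to hit 166.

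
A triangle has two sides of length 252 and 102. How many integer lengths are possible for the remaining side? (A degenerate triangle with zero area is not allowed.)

The triangle inequality gives |252 − 102| < c < 252 + 102, i.e. 150 < c < 354.
So c can be any integer from 151 to 353: 203 values.

203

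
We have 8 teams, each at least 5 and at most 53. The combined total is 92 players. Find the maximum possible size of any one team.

Maximizing one value means minimizing the remaining 7.
The other 7 contribute at least 7 × 5 = 35, leaving at most 92 − 35 = 57.
But each team is capped at 53, so the maximum is 53.
Achievable: one at 53 and the other 7 totalling 39, which fits since 7 × 5 ≤ 39 ≤ 7 × 53.

53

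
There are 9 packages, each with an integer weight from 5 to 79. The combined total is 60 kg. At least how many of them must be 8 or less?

6

Each value above 8 is at least 9, contributing at least 9 − 5 = 4 above the floor 5.
The sum exceeds the floor total 45 by 15, so at most ⌊15/4⌋ = 3 exceed 8, and at least 6 are ≤ 8.
Exactly 6 works: 6 values at 5 and 3 at 9 total 57; raise one of the low values by 3 (still ≤ 8) to hit 60.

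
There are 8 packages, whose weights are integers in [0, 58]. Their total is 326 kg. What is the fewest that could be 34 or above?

Each value short of 34 is at most 33, costing at least 58 − 33 = 25 against the maximum total of 464.
We can afford to lose at most 464 − 326 = 138, so at most ⌊138/25⌋ = 5 fall short, and at least 3 are ≥ 34.
Exactly 3 works: 3 values at 58 and 5 at 33 total 339; lower one of the high values by 13 (still ≥ 34) to hit 326.

3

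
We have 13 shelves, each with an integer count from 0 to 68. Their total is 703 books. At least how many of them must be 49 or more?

4

Suppose at most 13 − j of them reach 49; then j values are ≤ 48 and the rest ≤ 68.
The total is then ≤ 48·j + 68·(13 − j) = 884 − 20j. For this to be ≥ 703 we need j ≤ 9, so at least 13 − 9 = 4 must reach 49.
Exactly 4 works: 4 values at 68 and 9 at 48 total 704; lower one of the high values by 1 (still ≥ 49) to hit 703.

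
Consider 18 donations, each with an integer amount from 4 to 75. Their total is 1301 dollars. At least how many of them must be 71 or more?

9

Each value short of 71 is at most 70, costing at least 75 − 70 = 5 against the maximum total of 1350.
We can afford to lose at most 1350 − 1301 = 49, so at most ⌊49/5⌋ = 9 fall short, and at least 9 are ≥ 71.
Exactly 9 works: 9 values at 75 and 9 at 70 total 1305; lower one of the high values by 4 (still ≥ 71) to hit 1301.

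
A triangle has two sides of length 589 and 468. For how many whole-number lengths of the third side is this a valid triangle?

The triangle inequality gives |589 − 468| < c < 589 + 468, i.e. 121 < c < 1057.
So c can be any integer from 122 to 1056: 935 values.

935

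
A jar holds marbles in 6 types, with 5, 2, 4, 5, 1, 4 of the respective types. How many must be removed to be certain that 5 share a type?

In the worst case you take as many as possible of each type without reaching 5: 4 + 2 + 4 + 4 + 1 + 4 = 19.
The next one must give 5 of some type, so 19 + 1 = 20.

20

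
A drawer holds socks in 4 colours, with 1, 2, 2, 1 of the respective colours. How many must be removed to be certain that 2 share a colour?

In the worst case you take as many as possible of each colour without reaching 2: 1 + 1 + 1 + 1 = 4.
The next one must give 2 of some colour, so 4 + 1 = 5.

5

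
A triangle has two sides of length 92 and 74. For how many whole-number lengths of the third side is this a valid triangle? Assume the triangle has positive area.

147

The triangle inequality gives |92 − 74| < c < 92 + 74, i.e. 18 < c < 166.
So c can be any integer from 19 to 165: 147 values.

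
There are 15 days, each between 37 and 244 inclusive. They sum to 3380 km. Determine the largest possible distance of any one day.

244

To make one day as large as possible, make the other 14 as small as possible.
The other 14 contribute at least 14 × 37 = 518, leaving at most 3380 − 518 = 2862.
But each day is capped at 244, so the maximum is 244.
Achievable: one at 244 and the other 14 totalling 3136, which fits since 14 × 37 ≤ 3136 ≤ 14 × 244.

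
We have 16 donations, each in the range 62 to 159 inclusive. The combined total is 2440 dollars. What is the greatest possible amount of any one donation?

159

To make one donation as large as possible, make the other 15 as small as possible.
The other 15 contribute at least 15 × 62 = 930, leaving at most 2440 − 930 = 1510.
But each donation is capped at 159, so the maximum is 159.
Achievable: one at 159 and the other 15 totalling 2281, which fits since 15 × 62 ≤ 2281 ≤ 15 × 159.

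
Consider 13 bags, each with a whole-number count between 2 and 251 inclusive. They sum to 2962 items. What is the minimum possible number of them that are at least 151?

If only k of them are at least 151, the other 13 − k are at most 150, so the total is at most k·251 + (13 − k)·150.
This must reach 2962, so k·251 + (13 − k)·150 ≥ 2962, giving k ≥ 11.
Exactly 11 works: 11 values at 251 and 2 at 150 total 3061; lower one of the high values by 99 (still ≥ 151) to hit 2962.

11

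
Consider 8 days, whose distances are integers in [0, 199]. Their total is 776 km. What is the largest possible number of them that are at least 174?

4

With k values at 174 or above and the rest at least 0, the sum is at least 0 + 174k.
Since the sum is 776, we need 174k ≤ 776, i.e. k ≤ 4.
k = 4 is achieved by 4 values at 174 and 4 at 0, total 696; add 80 to one value (staying below 174) to reach 776.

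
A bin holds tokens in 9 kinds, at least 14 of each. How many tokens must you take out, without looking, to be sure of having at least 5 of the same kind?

37

In the worst case you draw 4 of each of the 9 kinds: 9 × 4 = 36.
One more forces 5 of some kind, so 36 + 1 = 37.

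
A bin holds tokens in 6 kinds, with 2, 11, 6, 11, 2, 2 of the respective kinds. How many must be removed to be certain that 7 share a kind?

In the worst case you take as many as possible of each kind without reaching 7: 2 + 6 + 6 + 6 + 2 + 2 = 24.
The next one must give 7 of some kind, so 24 + 1 = 25.

25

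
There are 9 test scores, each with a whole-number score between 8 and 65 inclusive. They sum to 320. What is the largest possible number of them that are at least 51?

With k values at 51 or above and the rest at least 8, the sum is at least 72 + 43k.
Since the sum is 320, we need 43k ≤ 248, i.e. k ≤ 5.
k = 5 is achieved by 5 values at 51 and 4 at 8, total 287; add 33 to one value (staying below 51) to reach 320.

5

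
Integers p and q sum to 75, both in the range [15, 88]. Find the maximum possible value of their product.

pq = p(75 − p) is maximized when p is as near 75/2 as the bounds allow.
Taking p = 37 and q = 38 (both in [15, 88]) gives pq = 1406.

1406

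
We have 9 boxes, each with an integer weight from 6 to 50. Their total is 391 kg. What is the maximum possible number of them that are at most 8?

1

Each value at 8 or below falls at least 50 − 8 = 42 short of the ceiling 50.
The ceiling total is 9 × 50 = 450, and we need 391, so at most ⌊(450 − 391)/42⌋ = 1 can be that low.
k = 1 is achieved by 1 value at 8 and 8 at 50, total 408; lower one of the 50's by 17 (still > 8) to reach 391.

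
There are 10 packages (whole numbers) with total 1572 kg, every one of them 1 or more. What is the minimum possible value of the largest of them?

158

Some value must be at least ⌈1572/10⌉ = 158, since 10 × 157 = 1570 < 1572.
Taking 8 copies of 157 and 2 copies of 158 gives exactly 1572, so 158 is attained.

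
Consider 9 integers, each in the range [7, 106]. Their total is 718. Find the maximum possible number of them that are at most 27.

2

Suppose k of them are at most 27. Those contribute at most 27 each and the rest at most 106 each.
So the total is at most 27k + 106(9 − k) = 954 − 79k. This must still be ≥ 718, so k ≤ 2.
k = 2 is achieved by 2 values at 27 and 7 at 106, total 796; lower one of the 106's by 78 (still > 27) to reach 718.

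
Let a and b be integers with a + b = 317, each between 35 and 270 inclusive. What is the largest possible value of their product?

ab = a(317 − a) is maximized when a is as near 317/2 as the bounds allow.
Taking a = 158 and b = 159 (both in [35, 270]) gives ab = 25122.

25122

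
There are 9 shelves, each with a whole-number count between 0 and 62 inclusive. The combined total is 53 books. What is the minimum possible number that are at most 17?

7

If only k of them are at most 17, the other 9 − k are at least 18, so the total is at least (9 − k)·18 + k·0.
This is ≤ 53, so (9 − k)·18 + 0k ≤ 53, which gives k ≥ 7.
Exactly 7 works: 7 values at 0 and 2 at 18 total 36; raise one of the low values by 17 (still ≤ 17) to hit 53.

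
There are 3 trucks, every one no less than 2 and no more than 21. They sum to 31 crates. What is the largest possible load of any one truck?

21

Maximizing one value means minimizing the remaining 2.
The other 2 contribute at least 2 × 2 = 4, leaving at most 31 − 4 = 27.
But each truck is capped at 21, so the maximum is 21.
Achievable: one at 21 and the other 2 totalling 10, which fits since 2 × 2 ≤ 10 ≤ 2 × 21.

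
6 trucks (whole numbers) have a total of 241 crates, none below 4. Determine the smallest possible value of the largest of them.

41

The average is 241/6 > 40, so not all 6 can be 40 or less; the largest is ≥ 41.
Achievable: 1 of them at 41 and 5 at 40 total 241.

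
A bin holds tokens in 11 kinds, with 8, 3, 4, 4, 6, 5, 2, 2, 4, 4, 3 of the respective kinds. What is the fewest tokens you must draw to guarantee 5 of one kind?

In the worst case you take as many as possible of each kind without reaching 5: 4 + 3 + 4 + 4 + 4 + 4 + 2 + 2 + 4 + 4 + 3 = 38.
The next one must give 5 of some kind, so 38 + 1 = 39.

39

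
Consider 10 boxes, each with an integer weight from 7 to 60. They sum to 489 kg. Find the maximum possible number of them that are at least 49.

9

Suppose k of them are at least 49. Those contribute at least 49 each and the other 10 − k at least 7 each.
So the total is at least 49k + 7(10 − k) = 70 + 42k. This must be ≤ 489, giving k ≤ 9.
k = 9 is achieved by 9 values at 49 and 1 at 7, total 448; add 41 to one value (staying below 49) to reach 489.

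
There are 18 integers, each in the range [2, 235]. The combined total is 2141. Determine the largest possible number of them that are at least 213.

If k of the values are ≥ 213, the total is ≥ 213k + 2(18 − k).
Setting 213k + 2(18 − k) ≤ 2141 gives 211k ≤ 2105, so k ≤ 9.
k = 9 is achieved by 9 values at 213 and 9 at 2, total 1935; add 206 to one value (staying below 213) to reach 2141.

9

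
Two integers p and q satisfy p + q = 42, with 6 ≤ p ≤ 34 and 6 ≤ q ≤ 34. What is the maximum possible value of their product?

441

For a fixed sum, the product pq is largest when p and q are as close as possible.
Taking p = 21 and q = 21 (both in [6, 34]) gives pq = 441.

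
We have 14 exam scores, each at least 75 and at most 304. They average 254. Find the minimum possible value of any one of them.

75

To make one score as small as possible, make the other 13 as large as possible.
The total is 14 × 254 = 3556.
The other 13 can take up 13 × 304 = 3952 ≥ 3556 − 75, so one score can sit at its floor of 75.
Achievable: one at 75 and the other 13 totalling 3481, which fits since 13 × 75 ≤ 3481 ≤ 13 × 304.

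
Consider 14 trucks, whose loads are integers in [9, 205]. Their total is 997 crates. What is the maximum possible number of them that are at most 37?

11

Each value at 37 or below falls at least 205 − 37 = 168 short of the ceiling 205.
The ceiling total is 14 × 205 = 2870, and we need 997, so at most ⌊(2870 − 997)/168⌋ = 11 can be that low.
k = 11 is achieved by 11 values at 37 and 3 at 205, total 1022; lower one of the 205's by 25 (still > 37) to reach 997.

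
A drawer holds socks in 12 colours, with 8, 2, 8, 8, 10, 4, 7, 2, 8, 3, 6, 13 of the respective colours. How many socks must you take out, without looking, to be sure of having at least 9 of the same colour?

In the worst case you take as many as possible of each colour without reaching 9: 8 + 2 + 8 + 8 + 8 + 4 + 7 + 2 + 8 + 3 + 6 + 8 = 72.
The next one must give 9 of some colour, so 72 + 1 = 73.

73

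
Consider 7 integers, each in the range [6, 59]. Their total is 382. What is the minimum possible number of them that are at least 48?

5

Suppose at most 7 − j of them reach 48; then j values are ≤ 47 and the rest ≤ 59.
The total is then ≤ 47·j + 59·(7 − j) = 413 − 12j. For this to be ≥ 382 we need j ≤ 2, so at least 7 − 2 = 5 must reach 48.
Exactly 5 works: 5 values at 59 and 2 at 47 total 389; lower one of the high values by 7 (still ≥ 48) to hit 382.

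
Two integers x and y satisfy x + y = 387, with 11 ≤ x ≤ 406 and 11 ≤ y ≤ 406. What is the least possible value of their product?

For a fixed sum, xy is smallest when x and y are as far apart as possible.
The extreme feasible split is x = 11, y = 376, giving xy = 4136.

4136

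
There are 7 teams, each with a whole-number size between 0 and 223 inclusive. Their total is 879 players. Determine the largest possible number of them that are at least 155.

5

Suppose k of them are at least 155. Those contribute at least 155 each and the other 7 − k at least 0 each.
So the total is at least 155k + 0(7 − k) = 0 + 155k. This must be ≤ 879, giving k ≤ 5.
k = 5 is achieved by 5 values at 155 and 2 at 0, total 775; add 104 to one value (staying below 155) to reach 879.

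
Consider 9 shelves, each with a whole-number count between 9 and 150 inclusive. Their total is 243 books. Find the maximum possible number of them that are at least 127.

Suppose k of them are at least 127. Those contribute at least 127 each and the other 9 − k at least 9 each.
So the total is at least 127k + 9(9 − k) = 81 + 118k. This must be ≤ 243, giving k ≤ 1.
k = 1 is achieved by 1 value at 127 and 8 at 9, total 199; add 44 to one value (staying below 127) to reach 243.

1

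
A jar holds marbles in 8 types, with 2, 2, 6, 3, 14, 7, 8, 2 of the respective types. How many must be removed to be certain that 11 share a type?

In the worst case you take as many as possible of each type without reaching 11: 2 + 2 + 6 + 3 + 10 + 7 + 8 + 2 = 40.
The next one must give 11 of some type, so 40 + 1 = 41.

41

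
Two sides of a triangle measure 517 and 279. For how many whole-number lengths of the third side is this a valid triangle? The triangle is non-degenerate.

The triangle inequality gives |517 − 279| < c < 517 + 279, i.e. 238 < c < 796.
So c can be any integer from 239 to 795: 557 values.

557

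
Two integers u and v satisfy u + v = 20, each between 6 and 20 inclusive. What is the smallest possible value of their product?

uv = u(20 − u) is concave in u, so over [6, 14] it is minimized at an endpoint.
At the endpoint u = 6, v = 20 − 6 = 14, so uv = 6 × 14 = 84.

84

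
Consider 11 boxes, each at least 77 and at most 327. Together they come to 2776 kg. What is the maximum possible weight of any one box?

327

To make one box as large as possible, make the other 10 as small as possible.
The other 10 contribute at least 10 × 77 = 770, leaving at most 2776 − 770 = 2006.
But each box is capped at 327, so the maximum is 327.
Achievable: one at 327 and the other 10 totalling 2449, which fits since 10 × 77 ≤ 2449 ≤ 10 × 327.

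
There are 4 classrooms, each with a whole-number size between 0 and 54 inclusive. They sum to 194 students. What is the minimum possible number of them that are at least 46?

2

If only k of them are at least 46, the other 4 − k are at most 45, so the total is at most k·54 + (4 − k)·45.
This must reach 194, so k·54 + (4 − k)·45 ≥ 194, giving k ≥ 2.
Exactly 2 works: 2 values at 54 and 2 at 45 total 198; lower one of the high values by 4 (still ≥ 46) to hit 194.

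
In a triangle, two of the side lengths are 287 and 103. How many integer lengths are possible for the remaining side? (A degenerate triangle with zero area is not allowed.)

The triangle inequality gives |287 − 103| < c < 287 + 103, i.e. 184 < c < 390.
So c can be any integer from 185 to 389: 205 values.

205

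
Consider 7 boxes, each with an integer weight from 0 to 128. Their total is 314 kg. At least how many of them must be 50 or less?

1

If only k of them are at most 50, the other 7 − k are at least 51, so the total is at least (7 − k)·51 + k·0.
This is ≤ 314, so (7 − k)·51 + 0k ≤ 314, which gives k ≥ 1.
Exactly 1 works: 1 value at 0 and 6 at 51 total 306; raise one of the low values by 8 (still ≤ 50) to hit 314.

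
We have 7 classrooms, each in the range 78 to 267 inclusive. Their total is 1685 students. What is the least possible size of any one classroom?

Minimizing one value means maximizing the remaining 6.
The other 6 contribute at most 6 × 267 = 1602, leaving at least 1685 − 1602 = 83.
Since 83 ≥ 78, this is achievable: one at 83 and 6 at 267.

83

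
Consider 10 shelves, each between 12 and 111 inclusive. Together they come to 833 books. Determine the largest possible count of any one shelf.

111

To make one shelf as large as possible, make the other 9 as small as possible.
The other 9 contribute at least 9 × 12 = 108, leaving at most 833 − 108 = 725.
But each shelf is capped at 111, so the maximum is 111.
Achievable: one at 111 and the other 9 totalling 722, which fits since 9 × 12 ≤ 722 ≤ 9 × 111.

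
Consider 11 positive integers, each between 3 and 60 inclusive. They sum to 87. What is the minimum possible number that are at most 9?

4

If only k of them are at most 9, the other 11 − k are at least 10, so the total is at least (11 − k)·10 + k·3.
This is ≤ 87, so (11 − k)·10 + 3k ≤ 87, which gives k ≥ 4.
Exactly 4 works: 4 values at 3 and 7 at 10 total 82; raise one of the low values by 5 (still ≤ 9) to hit 87.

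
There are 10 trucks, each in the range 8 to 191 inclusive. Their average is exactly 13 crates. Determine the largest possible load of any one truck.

Maximizing one value means minimizing the remaining 9.
The total is 10 × 13 = 130.
The other 9 contribute at least 9 × 8 = 72, leaving at most 130 − 72 = 58.
Since 58 ≤ 191, this is achievable: one at 58 and 9 at 8.

58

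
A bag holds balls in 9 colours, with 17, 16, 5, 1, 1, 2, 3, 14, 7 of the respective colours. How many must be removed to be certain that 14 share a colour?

In the worst case you take as many as possible of each colour without reaching 14: 13 + 13 + 5 + 1 + 1 + 2 + 3 + 13 + 7 = 58.
The next one must give 14 of some colour, so 58 + 1 = 59.

59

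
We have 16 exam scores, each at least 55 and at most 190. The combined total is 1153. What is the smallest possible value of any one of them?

55

Minimizing one value means maximizing the remaining 15.
The other 15 can take up 15 × 190 = 2850 ≥ 1153 − 55, so one score can sit at its floor of 55.
Achievable: one at 55 and the other 15 totalling 1098, which fits since 15 × 55 ≤ 1098 ≤ 15 × 190.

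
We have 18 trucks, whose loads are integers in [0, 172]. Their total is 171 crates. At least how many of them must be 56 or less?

Each value above 56 is at least 57, contributing at least 57 − 0 = 57 above the floor 0.
The sum exceeds the floor total 0 by 171, so at most ⌊171/57⌋ = 3 exceed 56, and at least 15 are ≤ 56.
Exactly 15 works: 15 values at 0 and 3 at 57 total 171.

15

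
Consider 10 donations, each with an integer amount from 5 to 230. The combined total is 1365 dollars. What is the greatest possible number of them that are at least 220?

6

Suppose k of them are at least 220. Those contribute at least 220 each and the other 10 − k at least 5 each.
So the total is at least 220k + 5(10 − k) = 50 + 215k. This must be ≤ 1365, giving k ≤ 6.
k = 6 is achieved by 6 values at 220 and 4 at 5, total 1340; add 25 to one value (staying below 220) to reach 1365.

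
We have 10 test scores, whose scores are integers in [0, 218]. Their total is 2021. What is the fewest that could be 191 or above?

Suppose at most 10 − j of them reach 191; then j values are ≤ 190 and the rest ≤ 218.
The total is then ≤ 190·j + 218·(10 − j) = 2180 − 28j. For this to be ≥ 2021 we need j ≤ 5, so at least 10 − 5 = 5 must reach 191.
Exactly 5 works: 5 values at 218 and 5 at 190 total 2040; lower one of the high values by 19 (still ≥ 191) to hit 2021.

5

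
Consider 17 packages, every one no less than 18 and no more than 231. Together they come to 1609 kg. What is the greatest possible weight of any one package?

231

Maximizing one value means minimizing the remaining 16.
The other 16 contribute at least 16 × 18 = 288, leaving at most 1609 − 288 = 1321.
But each package is capped at 231, so the maximum is 231.
Achievable: one at 231 and the other 16 totalling 1378, which fits since 16 × 18 ≤ 1378 ≤ 16 × 231.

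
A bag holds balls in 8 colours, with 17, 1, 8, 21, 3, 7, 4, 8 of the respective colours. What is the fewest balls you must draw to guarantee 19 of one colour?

In the worst case you take as many as possible of each colour without reaching 19: 17 + 1 + 8 + 18 + 3 + 7 + 4 + 8 = 66.
The next one must give 19 of some colour, so 66 + 1 = 67.

67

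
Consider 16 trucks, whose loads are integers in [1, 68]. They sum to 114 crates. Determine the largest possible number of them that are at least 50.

If k of the values are ≥ 50, the total is ≥ 50k + 1(16 − k).
Setting 50k + 1(16 − k) ≤ 114 gives 49k ≤ 98, so k ≤ 2.
k = 2 is achieved by 2 values at 50 and 14 at 1, total 114.

2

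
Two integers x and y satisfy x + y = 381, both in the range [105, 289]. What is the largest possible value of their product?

36290

xy = x(381 − x) is maximized when x is as near 381/2 as the bounds allow.
Taking x = 190 and y = 191 (both in [105, 289]) gives xy = 36290.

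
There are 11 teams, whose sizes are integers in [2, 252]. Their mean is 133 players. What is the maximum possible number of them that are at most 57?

6

The total is 11 × 133 = 1463.
Suppose k of them are at most 57. Those contribute at most 57 each and the rest at most 252 each.
So the total is at most 57k + 252(11 − k) = 2772 − 195k. This must still be ≥ 1463, so k ≤ 6.
k = 6 is achieved by 6 values at 57 and 5 at 252, total 1602; lower one of the 252's by 139 (still > 57) to reach 1463.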